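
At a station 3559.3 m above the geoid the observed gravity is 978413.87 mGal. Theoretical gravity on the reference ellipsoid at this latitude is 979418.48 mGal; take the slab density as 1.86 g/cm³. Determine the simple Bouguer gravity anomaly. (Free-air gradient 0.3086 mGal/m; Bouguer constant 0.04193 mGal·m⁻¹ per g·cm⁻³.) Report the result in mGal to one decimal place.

Free-air correction = 0.3086 × 3559.3 = 1098.40 mGal
Free-air anomaly = 978413.87 − 979418.48 + (1098.40) = 93.79 mGal
Bouguer slab correction = 0.04193 × 1.86 × 3559.3 = 277.59 mGal
Simple Bouguer anomaly = 93.79 − (277.59) = -183.80 mGal

-183.8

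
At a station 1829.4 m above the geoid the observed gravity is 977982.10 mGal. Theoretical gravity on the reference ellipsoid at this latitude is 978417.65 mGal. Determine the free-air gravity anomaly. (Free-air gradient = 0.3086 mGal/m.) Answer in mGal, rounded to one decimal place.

129.0

Free-air correction = 0.3086 × 1829.4 = 564.55 mGal
Free-air anomaly = 977982.10 − 978417.65 + (564.55) = 129.00 mGal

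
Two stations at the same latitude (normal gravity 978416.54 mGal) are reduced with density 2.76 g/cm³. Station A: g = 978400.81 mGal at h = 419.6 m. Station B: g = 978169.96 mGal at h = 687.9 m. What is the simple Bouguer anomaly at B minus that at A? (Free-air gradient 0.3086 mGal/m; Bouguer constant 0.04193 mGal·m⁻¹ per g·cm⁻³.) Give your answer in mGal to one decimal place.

Δg_SB(A) = 978400.81 − 978416.54 + 0.3086×419.6 − 0.04193×2.76×419.6 = 65.20 mGal
Δg_SB(B) = 978169.96 − 978416.54 + 0.3086×687.9 − 0.04193×2.76×687.9 = -113.90 mGal
Difference = -113.90 − (65.20) = -179.10 mGal

-179.1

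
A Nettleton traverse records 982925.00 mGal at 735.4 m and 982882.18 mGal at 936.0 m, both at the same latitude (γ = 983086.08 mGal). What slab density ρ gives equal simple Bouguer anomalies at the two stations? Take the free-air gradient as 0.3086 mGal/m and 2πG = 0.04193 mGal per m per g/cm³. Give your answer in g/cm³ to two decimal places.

2.27

Δg_obs = 982882.18 − 982925.00 = -42.82 mGal over Δh = 936.0 − 735.4 = 200.6 m
Equal Bouguer anomalies ⇒ Δg_obs + (0.3086 − 0.04193ρ)·Δh = 0
0.3086 − 0.04193ρ = −Δg_obs/Δh = 0.21346
ρ = (0.3086 − 0.21346) / 0.04193 = 2.27 g/cm³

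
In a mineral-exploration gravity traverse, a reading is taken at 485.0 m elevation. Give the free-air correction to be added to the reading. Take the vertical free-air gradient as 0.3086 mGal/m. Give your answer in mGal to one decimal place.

Free-air correction = 0.3086 × 485.0 = 149.7 mGal

149.7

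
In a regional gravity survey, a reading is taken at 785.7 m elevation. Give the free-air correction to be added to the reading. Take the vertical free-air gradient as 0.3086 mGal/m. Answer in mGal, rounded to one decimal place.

Free-air correction = 0.3086 × 785.7 = 242.5 mGal

242.5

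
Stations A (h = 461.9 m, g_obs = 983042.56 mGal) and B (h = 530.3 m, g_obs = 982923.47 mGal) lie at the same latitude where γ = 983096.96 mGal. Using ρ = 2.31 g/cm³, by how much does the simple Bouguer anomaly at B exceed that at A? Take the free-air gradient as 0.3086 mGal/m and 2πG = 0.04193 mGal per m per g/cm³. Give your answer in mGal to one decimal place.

Δg_SB(A) = 983042.56 − 983096.96 + 0.3086×461.9 − 0.04193×2.31×461.9 = 43.40 mGal
Δg_SB(B) = 982923.47 − 983096.96 + 0.3086×530.3 − 0.04193×2.31×530.3 = -61.20 mGal
Difference = -61.20 − (43.40) = -104.60 mGal

-104.6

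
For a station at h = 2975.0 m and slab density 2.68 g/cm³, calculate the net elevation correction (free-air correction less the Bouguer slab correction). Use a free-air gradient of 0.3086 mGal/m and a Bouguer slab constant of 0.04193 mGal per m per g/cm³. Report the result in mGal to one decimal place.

583.8

Combined gradient = 0.3086 − 0.04193 × 2.68 = 0.1962276 mGal/m
Combined elevation correction = 0.1962276 × 2975.0 = 583.8 mGal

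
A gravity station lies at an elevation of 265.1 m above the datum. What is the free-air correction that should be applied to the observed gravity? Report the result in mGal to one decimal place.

81.8

Free-air correction = 0.3086 × 265.1 = 81.8 mGal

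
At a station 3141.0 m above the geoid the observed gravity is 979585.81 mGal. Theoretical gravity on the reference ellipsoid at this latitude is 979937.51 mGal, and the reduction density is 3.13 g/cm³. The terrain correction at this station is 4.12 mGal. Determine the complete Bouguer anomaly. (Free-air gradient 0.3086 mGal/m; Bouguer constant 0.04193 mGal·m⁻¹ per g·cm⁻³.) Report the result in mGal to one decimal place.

209.5

Free-air correction = 0.3086 × 3141.0 = 969.31 mGal
Free-air anomaly = 979585.81 − 979937.51 + (969.31) = 617.61 mGal
Bouguer slab correction = 0.04193 × 3.13 × 3141.0 = 412.23 mGal
Simple Bouguer anomaly = 617.61 − (412.23) = 205.38 mGal
Complete Bouguer anomaly = 205.38 + 4.12 = 209.50 mGal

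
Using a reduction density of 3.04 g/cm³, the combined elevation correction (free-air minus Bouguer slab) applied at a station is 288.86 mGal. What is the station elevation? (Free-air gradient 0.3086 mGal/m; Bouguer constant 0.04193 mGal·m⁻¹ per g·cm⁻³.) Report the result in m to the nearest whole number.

Combined gradient = 0.3086 − 0.04193 × 3.04 = 0.1811328 mGal/m
h = 288.86 / 0.1811328 = 1594.74 m

1595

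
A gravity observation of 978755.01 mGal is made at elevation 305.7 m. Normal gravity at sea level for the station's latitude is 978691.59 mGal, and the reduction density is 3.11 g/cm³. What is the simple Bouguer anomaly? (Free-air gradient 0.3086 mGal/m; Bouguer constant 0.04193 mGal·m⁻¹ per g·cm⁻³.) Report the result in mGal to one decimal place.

Free-air correction = 0.3086 × 305.7 = 94.34 mGal
Free-air anomaly = 978755.01 − 978691.59 + (94.34) = 157.76 mGal
Bouguer slab correction = 0.04193 × 3.11 × 305.7 = 39.86 mGal
Simple Bouguer anomaly = 157.76 − (39.86) = 117.90 mGal

117.9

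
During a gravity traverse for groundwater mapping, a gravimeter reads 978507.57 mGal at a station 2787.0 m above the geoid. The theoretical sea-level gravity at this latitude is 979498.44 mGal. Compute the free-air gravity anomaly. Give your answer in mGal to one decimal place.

-130.8

Free-air correction = 0.3086 × 2787.0 = 860.07 mGal
Free-air anomaly = 978507.57 − 979498.44 + (860.07) = -130.80 mGal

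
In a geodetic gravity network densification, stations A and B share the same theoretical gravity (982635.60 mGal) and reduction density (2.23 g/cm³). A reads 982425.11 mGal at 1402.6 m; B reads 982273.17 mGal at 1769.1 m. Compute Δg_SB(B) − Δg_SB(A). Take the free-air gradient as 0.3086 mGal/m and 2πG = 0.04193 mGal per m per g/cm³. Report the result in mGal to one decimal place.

Δg_SB(A) = 982425.11 − 982635.60 + 0.3086×1402.6 − 0.04193×2.23×1402.6 = 91.20 mGal
Δg_SB(B) = 982273.17 − 982635.60 + 0.3086×1769.1 − 0.04193×2.23×1769.1 = 18.10 mGal
Difference = 18.10 − (91.20) = -73.10 mGal

-73.1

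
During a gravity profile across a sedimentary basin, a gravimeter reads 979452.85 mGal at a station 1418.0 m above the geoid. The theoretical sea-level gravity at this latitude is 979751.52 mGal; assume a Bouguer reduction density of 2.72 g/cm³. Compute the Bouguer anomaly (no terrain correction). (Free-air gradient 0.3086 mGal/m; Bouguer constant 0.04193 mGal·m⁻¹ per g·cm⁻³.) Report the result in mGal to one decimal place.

Free-air correction = 0.3086 × 1418.0 = 437.59 mGal
Free-air anomaly = 979452.85 − 979751.52 + (437.59) = 138.92 mGal
Bouguer slab correction = 0.04193 × 2.72 × 1418.0 = 161.72 mGal
Simple Bouguer anomaly = 138.92 − (161.72) = -22.80 mGal

-22.8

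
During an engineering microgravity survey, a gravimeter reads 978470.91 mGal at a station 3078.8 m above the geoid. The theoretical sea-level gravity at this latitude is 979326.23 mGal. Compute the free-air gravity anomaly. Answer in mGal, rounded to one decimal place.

94.8

Free-air correction = 0.3086 × 3078.8 = 950.12 mGal
Free-air anomaly = 978470.91 − 979326.23 + (950.12) = 94.80 mGal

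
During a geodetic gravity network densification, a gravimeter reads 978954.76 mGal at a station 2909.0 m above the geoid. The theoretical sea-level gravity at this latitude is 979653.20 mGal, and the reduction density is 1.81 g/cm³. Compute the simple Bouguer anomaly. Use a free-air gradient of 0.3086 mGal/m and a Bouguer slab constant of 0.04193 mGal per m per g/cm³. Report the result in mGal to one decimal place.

Free-air correction = 0.3086 × 2909.0 = 897.72 mGal
Free-air anomaly = 978954.76 − 979653.20 + (897.72) = 199.28 mGal
Bouguer slab correction = 0.04193 × 1.81 × 2909.0 = 220.77 mGal
Simple Bouguer anomaly = 199.28 − (220.77) = -21.49 mGal

-21.5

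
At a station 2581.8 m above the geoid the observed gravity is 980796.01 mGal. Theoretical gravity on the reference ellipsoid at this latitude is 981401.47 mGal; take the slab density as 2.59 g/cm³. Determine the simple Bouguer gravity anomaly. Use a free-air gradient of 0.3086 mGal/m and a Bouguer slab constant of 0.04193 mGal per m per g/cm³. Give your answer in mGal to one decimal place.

-89.1

Free-air correction = 0.3086 × 2581.8 = 796.74 mGal
Free-air anomaly = 980796.01 − 981401.47 + (796.74) = 191.28 mGal
Bouguer slab correction = 0.04193 × 2.59 × 2581.8 = 280.38 mGal
Simple Bouguer anomaly = 191.28 − (280.38) = -89.10 mGal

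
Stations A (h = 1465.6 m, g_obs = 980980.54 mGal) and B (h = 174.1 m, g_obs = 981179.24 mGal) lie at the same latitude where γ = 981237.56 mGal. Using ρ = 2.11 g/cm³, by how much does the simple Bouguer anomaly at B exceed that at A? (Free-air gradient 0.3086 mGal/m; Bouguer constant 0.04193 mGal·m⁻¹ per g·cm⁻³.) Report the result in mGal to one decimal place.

Δg_SB(A) = 980980.54 − 981237.56 + 0.3086×1465.6 − 0.04193×2.11×1465.6 = 65.60 mGal
Δg_SB(B) = 981179.24 − 981237.56 + 0.3086×174.1 − 0.04193×2.11×174.1 = -20.00 mGal
Difference = -20.00 − (65.60) = -85.60 mGal

-85.6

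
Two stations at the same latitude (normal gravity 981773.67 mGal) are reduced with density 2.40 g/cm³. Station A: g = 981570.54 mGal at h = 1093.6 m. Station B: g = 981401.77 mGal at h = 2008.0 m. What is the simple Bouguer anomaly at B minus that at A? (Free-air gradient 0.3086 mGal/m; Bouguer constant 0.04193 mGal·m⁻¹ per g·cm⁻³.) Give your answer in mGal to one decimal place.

Δg_SB(A) = 981570.54 − 981773.67 + 0.3086×1093.6 − 0.04193×2.40×1093.6 = 24.30 mGal
Δg_SB(B) = 981401.77 − 981773.67 + 0.3086×2008.0 − 0.04193×2.40×2008.0 = 45.70 mGal
Difference = 45.70 − (24.30) = 21.40 mGal

21.4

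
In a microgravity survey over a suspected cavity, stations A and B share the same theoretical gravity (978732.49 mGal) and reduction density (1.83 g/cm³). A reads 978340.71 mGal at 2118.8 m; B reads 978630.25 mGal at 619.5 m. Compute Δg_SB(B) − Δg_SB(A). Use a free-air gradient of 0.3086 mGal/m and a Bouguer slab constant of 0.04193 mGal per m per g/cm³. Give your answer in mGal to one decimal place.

Δg_SB(A) = 978340.71 − 978732.49 + 0.3086×2118.8 − 0.04193×1.83×2118.8 = 99.50 mGal
Δg_SB(B) = 978630.25 − 978732.49 + 0.3086×619.5 − 0.04193×1.83×619.5 = 41.40 mGal
Difference = 41.40 − (99.50) = -58.10 mGal

-58.1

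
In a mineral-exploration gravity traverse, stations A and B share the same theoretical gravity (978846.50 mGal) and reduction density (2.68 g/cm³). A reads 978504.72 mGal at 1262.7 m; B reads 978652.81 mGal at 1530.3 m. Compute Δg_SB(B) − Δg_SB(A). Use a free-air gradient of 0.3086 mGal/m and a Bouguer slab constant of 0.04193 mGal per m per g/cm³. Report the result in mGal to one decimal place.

200.6

Δg_SB(A) = 978504.72 − 978846.50 + 0.3086×1262.7 − 0.04193×2.68×1262.7 = -94.00 mGal
Δg_SB(B) = 978652.81 − 978846.50 + 0.3086×1530.3 − 0.04193×2.68×1530.3 = 106.60 mGal
Difference = 106.60 − (-94.00) = 200.60 mGal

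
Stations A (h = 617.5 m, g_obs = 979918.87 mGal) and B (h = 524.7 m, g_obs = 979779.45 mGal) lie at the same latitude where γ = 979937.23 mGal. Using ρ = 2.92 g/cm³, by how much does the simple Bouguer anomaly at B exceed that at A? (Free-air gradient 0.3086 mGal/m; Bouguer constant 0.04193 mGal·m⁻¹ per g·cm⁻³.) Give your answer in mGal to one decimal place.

-156.7

Δg_SB(A) = 979918.87 − 979937.23 + 0.3086×617.5 − 0.04193×2.92×617.5 = 96.60 mGal
Δg_SB(B) = 979779.45 − 979937.23 + 0.3086×524.7 − 0.04193×2.92×524.7 = -60.10 mGal
Difference = -60.10 − (96.60) = -156.70 mGal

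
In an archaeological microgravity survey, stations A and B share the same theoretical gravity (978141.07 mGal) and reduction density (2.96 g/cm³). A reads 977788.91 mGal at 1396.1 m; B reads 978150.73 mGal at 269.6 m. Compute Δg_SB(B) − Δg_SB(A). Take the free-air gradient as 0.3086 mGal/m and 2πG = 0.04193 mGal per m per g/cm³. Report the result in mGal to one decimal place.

Δg_SB(A) = 977788.91 − 978141.07 + 0.3086×1396.1 − 0.04193×2.96×1396.1 = -94.60 mGal
Δg_SB(B) = 978150.73 − 978141.07 + 0.3086×269.6 − 0.04193×2.96×269.6 = 59.40 mGal
Difference = 59.40 − (-94.60) = 154.00 mGal

154.0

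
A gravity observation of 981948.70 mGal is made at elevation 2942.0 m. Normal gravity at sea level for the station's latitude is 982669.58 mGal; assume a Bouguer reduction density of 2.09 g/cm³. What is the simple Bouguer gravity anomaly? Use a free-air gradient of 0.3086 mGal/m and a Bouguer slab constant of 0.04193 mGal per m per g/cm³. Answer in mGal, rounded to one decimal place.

Free-air correction = 0.3086 × 2942.0 = 907.90 mGal
Free-air anomaly = 981948.70 − 982669.58 + (907.90) = 187.02 mGal
Bouguer slab correction = 0.04193 × 2.09 × 2942.0 = 257.82 mGal
Simple Bouguer anomaly = 187.02 − (257.82) = -70.80 mGal

-70.8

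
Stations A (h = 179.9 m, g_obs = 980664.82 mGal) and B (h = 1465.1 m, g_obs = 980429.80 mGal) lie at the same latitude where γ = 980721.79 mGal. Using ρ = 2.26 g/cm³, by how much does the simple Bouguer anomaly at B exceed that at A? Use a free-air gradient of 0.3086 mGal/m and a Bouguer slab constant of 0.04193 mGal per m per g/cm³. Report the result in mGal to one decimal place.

39.8

Δg_SB(A) = 980664.82 − 980721.79 + 0.3086×179.9 − 0.04193×2.26×179.9 = -18.50 mGal
Δg_SB(B) = 980429.80 − 980721.79 + 0.3086×1465.1 − 0.04193×2.26×1465.1 = 21.30 mGal
Difference = 21.30 − (-18.50) = 39.80 mGal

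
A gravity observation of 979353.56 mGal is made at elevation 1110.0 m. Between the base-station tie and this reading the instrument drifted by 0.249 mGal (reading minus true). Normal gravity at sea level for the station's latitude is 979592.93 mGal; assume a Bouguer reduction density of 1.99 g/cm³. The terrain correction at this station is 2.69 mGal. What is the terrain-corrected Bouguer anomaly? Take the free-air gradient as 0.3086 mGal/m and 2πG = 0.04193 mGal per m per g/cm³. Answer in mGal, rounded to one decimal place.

Drift-corrected reading = 979353.56 − (0.249) = 979353.311 mGal
Free-air correction = 0.3086 × 1110.0 = 342.55 mGal
Free-air anomaly = 979353.311 − 979592.93 + (342.55) = 102.931 mGal
Bouguer slab correction = 0.04193 × 1.99 × 1110.0 = 92.62 mGal
Simple Bouguer anomaly = 102.931 − (92.62) = 10.311 mGal
Complete Bouguer anomaly = 10.311 + 2.69 = 13.001 mGal

13.0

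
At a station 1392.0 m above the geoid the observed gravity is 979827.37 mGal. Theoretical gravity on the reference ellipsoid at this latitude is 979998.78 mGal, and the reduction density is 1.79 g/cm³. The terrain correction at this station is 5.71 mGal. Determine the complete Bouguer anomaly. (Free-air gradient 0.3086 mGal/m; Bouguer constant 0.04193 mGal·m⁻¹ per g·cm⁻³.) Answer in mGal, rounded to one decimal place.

159.4

Free-air correction = 0.3086 × 1392.0 = 429.57 mGal
Free-air anomaly = 979827.37 − 979998.78 + (429.57) = 258.16 mGal
Bouguer slab correction = 0.04193 × 1.79 × 1392.0 = 104.48 mGal
Simple Bouguer anomaly = 258.16 − (104.48) = 153.68 mGal
Complete Bouguer anomaly = 153.68 + 5.71 = 159.39 mGal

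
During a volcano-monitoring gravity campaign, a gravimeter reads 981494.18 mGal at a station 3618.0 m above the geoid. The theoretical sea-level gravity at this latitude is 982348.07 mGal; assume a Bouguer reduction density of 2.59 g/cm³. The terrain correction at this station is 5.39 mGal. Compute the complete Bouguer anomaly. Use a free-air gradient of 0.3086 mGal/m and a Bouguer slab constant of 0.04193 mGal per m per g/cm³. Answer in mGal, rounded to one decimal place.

Free-air correction = 0.3086 × 3618.0 = 1116.51 mGal
Free-air anomaly = 981494.18 − 982348.07 + (1116.51) = 262.62 mGal
Bouguer slab correction = 0.04193 × 2.59 × 3618.0 = 392.91 mGal
Simple Bouguer anomaly = 262.62 − (392.91) = -130.29 mGal
Complete Bouguer anomaly = -130.29 + 5.39 = -124.90 mGal

-124.9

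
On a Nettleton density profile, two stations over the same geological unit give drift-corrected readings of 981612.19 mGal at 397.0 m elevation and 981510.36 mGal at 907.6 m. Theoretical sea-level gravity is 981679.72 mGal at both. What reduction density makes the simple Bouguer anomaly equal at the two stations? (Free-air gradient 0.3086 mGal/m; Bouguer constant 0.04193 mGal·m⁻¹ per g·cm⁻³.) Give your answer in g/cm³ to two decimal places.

Δg_obs = 981510.36 − 981612.19 = -101.83 mGal over Δh = 907.6 − 397.0 = 510.6 m
Equal Bouguer anomalies ⇒ Δg_obs + (0.3086 − 0.04193ρ)·Δh = 0
0.3086 − 0.04193ρ = −Δg_obs/Δh = 0.19943
ρ = (0.3086 − 0.19943) / 0.04193 = 2.60 g/cm³

2.60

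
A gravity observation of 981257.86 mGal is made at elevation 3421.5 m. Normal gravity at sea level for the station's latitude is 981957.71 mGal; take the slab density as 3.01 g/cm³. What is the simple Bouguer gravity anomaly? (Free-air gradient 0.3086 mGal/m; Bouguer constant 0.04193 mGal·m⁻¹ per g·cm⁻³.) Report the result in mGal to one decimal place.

Free-air correction = 0.3086 × 3421.5 = 1055.87 mGal
Free-air anomaly = 981257.86 − 981957.71 + (1055.87) = 356.02 mGal
Bouguer slab correction = 0.04193 × 3.01 × 3421.5 = 431.83 mGal
Simple Bouguer anomaly = 356.02 − (431.83) = -75.81 mGal

-75.8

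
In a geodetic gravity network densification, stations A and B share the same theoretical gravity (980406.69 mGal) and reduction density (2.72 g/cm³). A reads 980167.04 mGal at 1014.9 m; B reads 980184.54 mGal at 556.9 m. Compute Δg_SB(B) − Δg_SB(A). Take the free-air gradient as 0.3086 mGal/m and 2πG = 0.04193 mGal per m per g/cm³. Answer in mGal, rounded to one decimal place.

-71.6

Δg_SB(A) = 980167.04 − 980406.69 + 0.3086×1014.9 − 0.04193×2.72×1014.9 = -42.20 mGal
Δg_SB(B) = 980184.54 − 980406.69 + 0.3086×556.9 − 0.04193×2.72×556.9 = -113.80 mGal
Difference = -113.80 − (-42.20) = -71.60 mGal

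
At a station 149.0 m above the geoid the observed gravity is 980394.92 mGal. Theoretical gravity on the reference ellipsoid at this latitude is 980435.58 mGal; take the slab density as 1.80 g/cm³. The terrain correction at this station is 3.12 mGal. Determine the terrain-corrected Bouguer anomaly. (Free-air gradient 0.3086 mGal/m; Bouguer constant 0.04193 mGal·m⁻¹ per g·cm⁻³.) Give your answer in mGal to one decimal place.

-2.8

Free-air correction = 0.3086 × 149.0 = 45.98 mGal
Free-air anomaly = 980394.92 − 980435.58 + (45.98) = 5.32 mGal
Bouguer slab correction = 0.04193 × 1.80 × 149.0 = 11.25 mGal
Simple Bouguer anomaly = 5.32 − (11.25) = -5.93 mGal
Complete Bouguer anomaly = -5.93 + 3.12 = -2.81 mGal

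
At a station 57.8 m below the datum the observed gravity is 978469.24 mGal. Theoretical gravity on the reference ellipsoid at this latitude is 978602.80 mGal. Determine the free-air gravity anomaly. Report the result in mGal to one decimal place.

-151.4

Free-air correction = 0.3086 × -57.8 = -17.84 mGal
Free-air anomaly = 978469.24 − 978602.80 + (-17.84) = -151.40 mGal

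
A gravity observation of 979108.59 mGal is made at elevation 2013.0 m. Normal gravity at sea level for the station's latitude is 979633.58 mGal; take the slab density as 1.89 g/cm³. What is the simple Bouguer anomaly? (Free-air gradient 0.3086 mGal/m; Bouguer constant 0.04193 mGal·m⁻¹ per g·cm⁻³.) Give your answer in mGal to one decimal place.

Free-air correction = 0.3086 × 2013.0 = 621.21 mGal
Free-air anomaly = 979108.59 − 979633.58 + (621.21) = 96.22 mGal
Bouguer slab correction = 0.04193 × 1.89 × 2013.0 = 159.53 mGal
Simple Bouguer anomaly = 96.22 − (159.53) = -63.31 mGal

-63.3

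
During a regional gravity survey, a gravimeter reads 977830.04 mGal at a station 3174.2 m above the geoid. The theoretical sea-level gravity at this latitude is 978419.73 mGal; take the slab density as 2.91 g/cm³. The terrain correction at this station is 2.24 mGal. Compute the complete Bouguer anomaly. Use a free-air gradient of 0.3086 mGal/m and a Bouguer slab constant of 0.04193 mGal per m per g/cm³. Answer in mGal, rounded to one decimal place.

Free-air correction = 0.3086 × 3174.2 = 979.56 mGal
Free-air anomaly = 977830.04 − 978419.73 + (979.56) = 389.87 mGal
Bouguer slab correction = 0.04193 × 2.91 × 3174.2 = 387.30 mGal
Simple Bouguer anomaly = 389.87 − (387.30) = 2.57 mGal
Complete Bouguer anomaly = 2.57 + 2.24 = 4.81 mGal

4.8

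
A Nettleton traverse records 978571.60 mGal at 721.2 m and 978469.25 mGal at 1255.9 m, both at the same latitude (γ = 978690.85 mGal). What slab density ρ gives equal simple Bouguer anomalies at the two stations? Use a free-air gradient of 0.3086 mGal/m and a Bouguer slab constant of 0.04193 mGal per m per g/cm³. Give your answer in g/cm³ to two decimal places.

2.79

Δg_obs = 978469.25 − 978571.60 = -102.35 mGal over Δh = 1255.9 − 721.2 = 534.7 m
Equal Bouguer anomalies ⇒ Δg_obs + (0.3086 − 0.04193ρ)·Δh = 0
0.3086 − 0.04193ρ = −Δg_obs/Δh = 0.19142
ρ = (0.3086 − 0.19142) / 0.04193 = 2.79 g/cm³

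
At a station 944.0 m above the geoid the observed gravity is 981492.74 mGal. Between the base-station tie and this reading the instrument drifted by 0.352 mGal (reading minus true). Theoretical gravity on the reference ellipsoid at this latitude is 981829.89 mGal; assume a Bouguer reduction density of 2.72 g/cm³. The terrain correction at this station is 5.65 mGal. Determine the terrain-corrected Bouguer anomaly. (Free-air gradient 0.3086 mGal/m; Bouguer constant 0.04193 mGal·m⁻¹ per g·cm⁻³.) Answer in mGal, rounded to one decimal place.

-148.2

Drift-corrected reading = 981492.74 − (0.352) = 981492.388 mGal
Free-air correction = 0.3086 × 944.0 = 291.32 mGal
Free-air anomaly = 981492.388 − 981829.89 + (291.32) = -46.182 mGal
Bouguer slab correction = 0.04193 × 2.72 × 944.0 = 107.66 mGal
Simple Bouguer anomaly = -46.182 − (107.66) = -153.842 mGal
Complete Bouguer anomaly = -153.842 + 5.65 = -148.192 mGal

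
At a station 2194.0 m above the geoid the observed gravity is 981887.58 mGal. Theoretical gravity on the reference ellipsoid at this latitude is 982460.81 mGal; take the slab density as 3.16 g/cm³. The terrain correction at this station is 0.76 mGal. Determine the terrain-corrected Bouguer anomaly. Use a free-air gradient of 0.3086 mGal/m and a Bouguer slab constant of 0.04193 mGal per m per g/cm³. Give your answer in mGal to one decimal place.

Free-air correction = 0.3086 × 2194.0 = 677.07 mGal
Free-air anomaly = 981887.58 − 982460.81 + (677.07) = 103.84 mGal
Bouguer slab correction = 0.04193 × 3.16 × 2194.0 = 290.70 mGal
Simple Bouguer anomaly = 103.84 − (290.70) = -186.86 mGal
Complete Bouguer anomaly = -186.86 + 0.76 = -186.10 mGal

-186.1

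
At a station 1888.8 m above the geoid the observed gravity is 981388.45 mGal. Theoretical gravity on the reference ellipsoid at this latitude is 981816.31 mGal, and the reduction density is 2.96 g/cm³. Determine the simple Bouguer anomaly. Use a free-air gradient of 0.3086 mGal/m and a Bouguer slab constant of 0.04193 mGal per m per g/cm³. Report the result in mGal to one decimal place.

Free-air correction = 0.3086 × 1888.8 = 582.88 mGal
Free-air anomaly = 981388.45 − 981816.31 + (582.88) = 155.02 mGal
Bouguer slab correction = 0.04193 × 2.96 × 1888.8 = 234.42 mGal
Simple Bouguer anomaly = 155.02 − (234.42) = -79.40 mGal

-79.4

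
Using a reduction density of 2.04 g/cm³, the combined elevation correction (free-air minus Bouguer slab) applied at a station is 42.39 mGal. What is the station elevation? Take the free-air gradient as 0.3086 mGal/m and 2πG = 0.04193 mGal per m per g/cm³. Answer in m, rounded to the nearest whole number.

190

Combined gradient = 0.3086 − 0.04193 × 2.04 = 0.2230628 mGal/m
h = 42.39 / 0.2230628 = 190.04 m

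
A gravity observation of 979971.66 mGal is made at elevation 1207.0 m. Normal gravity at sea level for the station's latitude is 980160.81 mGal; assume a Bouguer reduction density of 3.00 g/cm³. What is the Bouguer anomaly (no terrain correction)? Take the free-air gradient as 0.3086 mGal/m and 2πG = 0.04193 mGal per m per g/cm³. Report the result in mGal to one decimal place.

31.5

Free-air correction = 0.3086 × 1207.0 = 372.48 mGal
Free-air anomaly = 979971.66 − 980160.81 + (372.48) = 183.33 mGal
Bouguer slab correction = 0.04193 × 3.00 × 1207.0 = 151.83 mGal
Simple Bouguer anomaly = 183.33 − (151.83) = 31.50 mGal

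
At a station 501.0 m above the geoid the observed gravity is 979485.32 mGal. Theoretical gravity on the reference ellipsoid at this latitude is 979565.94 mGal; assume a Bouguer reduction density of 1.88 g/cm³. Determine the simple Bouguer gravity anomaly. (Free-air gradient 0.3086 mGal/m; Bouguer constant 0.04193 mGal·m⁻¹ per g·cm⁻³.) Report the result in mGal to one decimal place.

34.5

Free-air correction = 0.3086 × 501.0 = 154.61 mGal
Free-air anomaly = 979485.32 − 979565.94 + (154.61) = 73.99 mGal
Bouguer slab correction = 0.04193 × 1.88 × 501.0 = 39.49 mGal
Simple Bouguer anomaly = 73.99 − (39.49) = 34.50 mGal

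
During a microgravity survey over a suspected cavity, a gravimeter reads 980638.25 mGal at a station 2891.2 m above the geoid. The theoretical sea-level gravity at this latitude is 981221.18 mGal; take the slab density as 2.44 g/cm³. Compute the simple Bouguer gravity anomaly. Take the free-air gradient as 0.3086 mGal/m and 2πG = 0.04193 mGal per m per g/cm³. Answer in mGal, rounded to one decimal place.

13.5

Free-air correction = 0.3086 × 2891.2 = 892.22 mGal
Free-air anomaly = 980638.25 − 981221.18 + (892.22) = 309.29 mGal
Bouguer slab correction = 0.04193 × 2.44 × 2891.2 = 295.80 mGal
Simple Bouguer anomaly = 309.29 − (295.80) = 13.49 mGal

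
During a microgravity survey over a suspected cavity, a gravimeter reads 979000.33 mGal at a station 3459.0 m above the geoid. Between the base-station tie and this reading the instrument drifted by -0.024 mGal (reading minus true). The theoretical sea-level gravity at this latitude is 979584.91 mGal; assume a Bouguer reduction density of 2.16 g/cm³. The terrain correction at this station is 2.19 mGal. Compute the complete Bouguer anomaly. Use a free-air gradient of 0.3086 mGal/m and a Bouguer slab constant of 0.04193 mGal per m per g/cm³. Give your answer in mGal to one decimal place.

171.8

Drift-corrected reading = 979000.33 − (-0.024) = 979000.354 mGal
Free-air correction = 0.3086 × 3459.0 = 1067.45 mGal
Free-air anomaly = 979000.354 − 979584.91 + (1067.45) = 482.894 mGal
Bouguer slab correction = 0.04193 × 2.16 × 3459.0 = 313.28 mGal
Simple Bouguer anomaly = 482.894 − (313.28) = 169.614 mGal
Complete Bouguer anomaly = 169.614 + 2.19 = 171.804 mGal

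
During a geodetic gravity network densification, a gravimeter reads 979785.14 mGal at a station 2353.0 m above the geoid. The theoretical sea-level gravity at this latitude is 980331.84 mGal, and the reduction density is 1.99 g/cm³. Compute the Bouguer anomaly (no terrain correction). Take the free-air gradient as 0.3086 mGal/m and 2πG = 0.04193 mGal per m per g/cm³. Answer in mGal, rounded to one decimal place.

Free-air correction = 0.3086 × 2353.0 = 726.14 mGal
Free-air anomaly = 979785.14 − 980331.84 + (726.14) = 179.44 mGal
Bouguer slab correction = 0.04193 × 1.99 × 2353.0 = 196.34 mGal
Simple Bouguer anomaly = 179.44 − (196.34) = -16.90 mGal

-16.9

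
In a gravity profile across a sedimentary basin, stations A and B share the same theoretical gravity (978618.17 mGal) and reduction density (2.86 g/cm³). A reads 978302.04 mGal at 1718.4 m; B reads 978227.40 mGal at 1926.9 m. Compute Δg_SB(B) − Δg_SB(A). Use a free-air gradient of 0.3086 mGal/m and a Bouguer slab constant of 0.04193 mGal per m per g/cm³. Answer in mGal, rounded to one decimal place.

-35.3

Δg_SB(A) = 978302.04 − 978618.17 + 0.3086×1718.4 − 0.04193×2.86×1718.4 = 8.10 mGal
Δg_SB(B) = 978227.40 − 978618.17 + 0.3086×1926.9 − 0.04193×2.86×1926.9 = -27.20 mGal
Difference = -27.20 − (8.10) = -35.30 mGal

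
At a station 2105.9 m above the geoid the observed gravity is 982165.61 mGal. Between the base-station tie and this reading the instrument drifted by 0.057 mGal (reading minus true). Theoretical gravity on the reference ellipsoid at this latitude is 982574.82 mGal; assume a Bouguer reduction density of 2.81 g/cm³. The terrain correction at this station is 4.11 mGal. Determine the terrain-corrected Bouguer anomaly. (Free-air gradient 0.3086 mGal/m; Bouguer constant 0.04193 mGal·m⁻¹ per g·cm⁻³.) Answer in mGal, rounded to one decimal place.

-3.4

Drift-corrected reading = 982165.61 − (0.057) = 982165.553 mGal
Free-air correction = 0.3086 × 2105.9 = 649.88 mGal
Free-air anomaly = 982165.553 − 982574.82 + (649.88) = 240.613 mGal
Bouguer slab correction = 0.04193 × 2.81 × 2105.9 = 248.12 mGal
Simple Bouguer anomaly = 240.613 − (248.12) = -7.507 mGal
Complete Bouguer anomaly = -7.507 + 4.11 = -3.397 mGal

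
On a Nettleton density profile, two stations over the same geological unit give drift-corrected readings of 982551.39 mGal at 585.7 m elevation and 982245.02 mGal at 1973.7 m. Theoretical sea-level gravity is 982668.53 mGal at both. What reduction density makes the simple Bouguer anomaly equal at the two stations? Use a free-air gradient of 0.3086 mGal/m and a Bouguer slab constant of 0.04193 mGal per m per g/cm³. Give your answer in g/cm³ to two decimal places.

2.10

Δg_obs = 982245.02 − 982551.39 = -306.37 mGal over Δh = 1973.7 − 585.7 = 1388.0 m
Equal Bouguer anomalies ⇒ Δg_obs + (0.3086 − 0.04193ρ)·Δh = 0
0.3086 − 0.04193ρ = −Δg_obs/Δh = 0.22073
ρ = (0.3086 − 0.22073) / 0.04193 = 2.10 g/cm³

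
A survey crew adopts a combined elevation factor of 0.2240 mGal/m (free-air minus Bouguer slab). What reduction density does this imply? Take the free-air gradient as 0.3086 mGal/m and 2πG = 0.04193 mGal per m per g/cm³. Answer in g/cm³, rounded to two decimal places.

2.02

0.2240 = 0.3086 − 0.04193 × ρ
ρ = (0.3086 − 0.2240) / 0.04193 = 2.02 g/cm³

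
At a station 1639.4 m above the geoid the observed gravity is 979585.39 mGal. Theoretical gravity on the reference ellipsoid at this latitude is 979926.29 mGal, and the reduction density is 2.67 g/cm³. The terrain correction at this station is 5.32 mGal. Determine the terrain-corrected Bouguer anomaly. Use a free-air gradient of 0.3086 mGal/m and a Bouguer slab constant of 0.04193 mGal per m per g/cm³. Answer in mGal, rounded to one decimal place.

Free-air correction = 0.3086 × 1639.4 = 505.92 mGal
Free-air anomaly = 979585.39 − 979926.29 + (505.92) = 165.02 mGal
Bouguer slab correction = 0.04193 × 2.67 × 1639.4 = 183.54 mGal
Simple Bouguer anomaly = 165.02 − (183.54) = -18.52 mGal
Complete Bouguer anomaly = -18.52 + 5.32 = -13.20 mGal

-13.2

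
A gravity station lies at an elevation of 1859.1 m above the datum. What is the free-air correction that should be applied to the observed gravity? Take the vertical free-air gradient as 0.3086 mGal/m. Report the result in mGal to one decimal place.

573.7

Free-air correction = 0.3086 × 1859.1 = 573.7 mGal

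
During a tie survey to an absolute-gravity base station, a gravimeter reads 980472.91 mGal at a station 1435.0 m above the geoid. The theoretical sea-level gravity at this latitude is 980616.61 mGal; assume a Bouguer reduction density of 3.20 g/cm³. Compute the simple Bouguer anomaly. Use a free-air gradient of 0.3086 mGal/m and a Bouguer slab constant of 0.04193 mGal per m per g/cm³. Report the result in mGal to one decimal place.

106.6

Free-air correction = 0.3086 × 1435.0 = 442.84 mGal
Free-air anomaly = 980472.91 − 980616.61 + (442.84) = 299.14 mGal
Bouguer slab correction = 0.04193 × 3.20 × 1435.0 = 192.54 mGal
Simple Bouguer anomaly = 299.14 − (192.54) = 106.60 mGal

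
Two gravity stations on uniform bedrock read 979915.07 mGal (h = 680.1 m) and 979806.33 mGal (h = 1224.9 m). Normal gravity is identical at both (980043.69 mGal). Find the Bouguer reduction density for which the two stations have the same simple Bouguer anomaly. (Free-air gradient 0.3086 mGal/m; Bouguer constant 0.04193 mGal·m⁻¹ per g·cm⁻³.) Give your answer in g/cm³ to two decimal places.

Δg_obs = 979806.33 − 979915.07 = -108.74 mGal over Δh = 1224.9 − 680.1 = 544.8 m
Equal Bouguer anomalies ⇒ Δg_obs + (0.3086 − 0.04193ρ)·Δh = 0
0.3086 − 0.04193ρ = −Δg_obs/Δh = 0.19960
ρ = (0.3086 − 0.19960) / 0.04193 = 2.60 g/cm³

2.60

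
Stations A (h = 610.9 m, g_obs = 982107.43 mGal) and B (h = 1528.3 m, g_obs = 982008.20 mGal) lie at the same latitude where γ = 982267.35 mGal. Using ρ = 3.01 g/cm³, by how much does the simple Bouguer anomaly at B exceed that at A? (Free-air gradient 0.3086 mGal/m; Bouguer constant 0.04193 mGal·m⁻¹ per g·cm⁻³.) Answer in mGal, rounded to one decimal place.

Δg_SB(A) = 982107.43 − 982267.35 + 0.3086×610.9 − 0.04193×3.01×610.9 = -48.50 mGal
Δg_SB(B) = 982008.20 − 982267.35 + 0.3086×1528.3 − 0.04193×3.01×1528.3 = 19.60 mGal
Difference = 19.60 − (-48.50) = 68.10 mGal

68.1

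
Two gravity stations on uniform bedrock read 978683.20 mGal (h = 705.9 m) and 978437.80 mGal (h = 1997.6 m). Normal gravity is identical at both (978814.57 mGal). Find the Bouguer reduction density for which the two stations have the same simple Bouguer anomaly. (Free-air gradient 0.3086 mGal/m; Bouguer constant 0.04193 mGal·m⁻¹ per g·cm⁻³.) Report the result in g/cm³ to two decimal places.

2.83

Δg_obs = 978437.80 − 978683.20 = -245.40 mGal over Δh = 1997.6 − 705.9 = 1291.7 m
Equal Bouguer anomalies ⇒ Δg_obs + (0.3086 − 0.04193ρ)·Δh = 0
0.3086 − 0.04193ρ = −Δg_obs/Δh = 0.18998
ρ = (0.3086 − 0.18998) / 0.04193 = 2.83 g/cm³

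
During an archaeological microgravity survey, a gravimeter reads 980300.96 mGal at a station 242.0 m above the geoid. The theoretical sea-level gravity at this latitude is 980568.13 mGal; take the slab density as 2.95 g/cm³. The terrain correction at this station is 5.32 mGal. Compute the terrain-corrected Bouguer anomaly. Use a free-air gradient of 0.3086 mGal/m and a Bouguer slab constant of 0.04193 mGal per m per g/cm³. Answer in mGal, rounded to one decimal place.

-217.1

Free-air correction = 0.3086 × 242.0 = 74.68 mGal
Free-air anomaly = 980300.96 − 980568.13 + (74.68) = -192.49 mGal
Bouguer slab correction = 0.04193 × 2.95 × 242.0 = 29.93 mGal
Simple Bouguer anomaly = -192.49 − (29.93) = -222.42 mGal
Complete Bouguer anomaly = -222.42 + 5.32 = -217.10 mGal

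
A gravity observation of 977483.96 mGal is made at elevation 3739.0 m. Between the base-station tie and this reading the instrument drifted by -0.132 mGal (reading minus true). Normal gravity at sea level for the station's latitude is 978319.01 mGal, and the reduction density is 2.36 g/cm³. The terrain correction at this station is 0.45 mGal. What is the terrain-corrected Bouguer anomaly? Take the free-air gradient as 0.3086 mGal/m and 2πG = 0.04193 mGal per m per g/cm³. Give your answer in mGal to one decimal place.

-50.6

Drift-corrected reading = 977483.96 − (-0.132) = 977484.092 mGal
Free-air correction = 0.3086 × 3739.0 = 1153.86 mGal
Free-air anomaly = 977484.092 − 978319.01 + (1153.86) = 318.942 mGal
Bouguer slab correction = 0.04193 × 2.36 × 3739.0 = 369.99 mGal
Simple Bouguer anomaly = 318.942 − (369.99) = -51.048 mGal
Complete Bouguer anomaly = -51.048 + 0.45 = -50.598 mGal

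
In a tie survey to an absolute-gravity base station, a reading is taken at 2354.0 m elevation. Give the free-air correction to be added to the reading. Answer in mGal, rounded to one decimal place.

Free-air correction = 0.3086 × 2354.0 = 726.4 mGal

726.4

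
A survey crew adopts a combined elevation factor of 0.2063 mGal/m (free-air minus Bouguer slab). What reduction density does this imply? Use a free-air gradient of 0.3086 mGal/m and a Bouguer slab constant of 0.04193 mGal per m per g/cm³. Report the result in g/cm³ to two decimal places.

2.44

0.2063 = 0.3086 − 0.04193 × ρ
ρ = (0.3086 − 0.2063) / 0.04193 = 2.44 g/cm³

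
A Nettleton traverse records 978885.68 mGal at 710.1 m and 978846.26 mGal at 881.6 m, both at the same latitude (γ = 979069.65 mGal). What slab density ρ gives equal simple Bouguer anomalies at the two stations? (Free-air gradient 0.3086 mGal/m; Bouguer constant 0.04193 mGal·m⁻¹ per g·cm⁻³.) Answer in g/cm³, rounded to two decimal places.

1.88

Δg_obs = 978846.26 − 978885.68 = -39.42 mGal over Δh = 881.6 − 710.1 = 171.5 m
Equal Bouguer anomalies ⇒ Δg_obs + (0.3086 − 0.04193ρ)·Δh = 0
0.3086 − 0.04193ρ = −Δg_obs/Δh = 0.22985
ρ = (0.3086 − 0.22985) / 0.04193 = 1.88 g/cm³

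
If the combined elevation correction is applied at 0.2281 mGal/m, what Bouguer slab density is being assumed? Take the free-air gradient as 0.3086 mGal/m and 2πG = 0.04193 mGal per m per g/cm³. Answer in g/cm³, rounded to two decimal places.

0.2281 = 0.3086 − 0.04193 × ρ
ρ = (0.3086 − 0.2281) / 0.04193 = 1.92 g/cm³

1.92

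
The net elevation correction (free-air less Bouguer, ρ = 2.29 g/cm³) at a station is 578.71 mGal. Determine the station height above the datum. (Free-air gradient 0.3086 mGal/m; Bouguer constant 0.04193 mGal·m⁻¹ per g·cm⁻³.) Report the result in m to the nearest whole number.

2722

Combined gradient = 0.3086 − 0.04193 × 2.29 = 0.2125803 mGal/m
h = 578.71 / 0.2125803 = 2722.31 m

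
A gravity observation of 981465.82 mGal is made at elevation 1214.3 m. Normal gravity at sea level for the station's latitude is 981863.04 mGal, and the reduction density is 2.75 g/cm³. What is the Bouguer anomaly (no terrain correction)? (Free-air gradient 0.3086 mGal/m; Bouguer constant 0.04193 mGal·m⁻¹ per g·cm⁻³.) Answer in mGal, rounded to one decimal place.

Free-air correction = 0.3086 × 1214.3 = 374.73 mGal
Free-air anomaly = 981465.82 − 981863.04 + (374.73) = -22.49 mGal
Bouguer slab correction = 0.04193 × 2.75 × 1214.3 = 140.02 mGal
Simple Bouguer anomaly = -22.49 − (140.02) = -162.51 mGal

-162.5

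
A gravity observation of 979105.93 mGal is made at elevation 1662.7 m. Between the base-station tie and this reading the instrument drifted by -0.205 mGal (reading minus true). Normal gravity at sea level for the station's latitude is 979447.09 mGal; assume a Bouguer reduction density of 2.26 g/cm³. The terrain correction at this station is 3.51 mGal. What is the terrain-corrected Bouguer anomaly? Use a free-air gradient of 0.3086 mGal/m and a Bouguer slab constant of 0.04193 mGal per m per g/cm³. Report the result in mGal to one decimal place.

Drift-corrected reading = 979105.93 − (-0.205) = 979106.135 mGal
Free-air correction = 0.3086 × 1662.7 = 513.11 mGal
Free-air anomaly = 979106.135 − 979447.09 + (513.11) = 172.155 mGal
Bouguer slab correction = 0.04193 × 2.26 × 1662.7 = 157.56 mGal
Simple Bouguer anomaly = 172.155 − (157.56) = 14.595 mGal
Complete Bouguer anomaly = 14.595 + 3.51 = 18.105 mGal

18.1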